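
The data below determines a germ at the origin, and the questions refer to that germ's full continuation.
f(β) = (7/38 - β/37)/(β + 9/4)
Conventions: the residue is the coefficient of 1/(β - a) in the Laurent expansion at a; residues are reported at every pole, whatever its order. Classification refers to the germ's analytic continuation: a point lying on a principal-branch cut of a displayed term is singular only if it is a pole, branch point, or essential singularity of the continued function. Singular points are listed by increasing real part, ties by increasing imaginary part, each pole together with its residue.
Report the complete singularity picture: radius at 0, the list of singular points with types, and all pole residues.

Denominator factor (β + 9/4): pole of order 1 at -9/4, modulus 9/4.
The radius of convergence is the smallest modulus among the singular points: 9/4.
At the order-1 pole -9/4 set g(β) = (β - (-9/4))*f(β) = 7/38 - β/37.
Simple pole: residue = g(a) at a = -9/4, which is 689/2812.

Radius of convergence at 0: 9/4.
At -9/4: a pole of order 1; residue 689/2812.


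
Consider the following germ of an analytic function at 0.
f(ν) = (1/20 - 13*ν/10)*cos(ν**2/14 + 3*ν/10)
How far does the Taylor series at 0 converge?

The radius of convergence is infinite.

The factor cos(ν**2/14 + 3*ν/10) is entire and contributes no finite singular point.
The polynomial part has no poles.
No finite singular points: the Taylor series at 0 converges everywhere.


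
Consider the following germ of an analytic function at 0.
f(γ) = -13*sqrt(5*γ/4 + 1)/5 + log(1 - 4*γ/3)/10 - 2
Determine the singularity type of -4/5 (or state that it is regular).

The term (-13/5)*sqrt(1 - γ/(-4/5)) has argument 1 - -4/5/(-4/5) = 0 at -4/5: a square-root (algebraic, two-sheeted) branch point; the remaining terms are analytic or single-valued there.

The point is an algebraic (square-root) branch point.


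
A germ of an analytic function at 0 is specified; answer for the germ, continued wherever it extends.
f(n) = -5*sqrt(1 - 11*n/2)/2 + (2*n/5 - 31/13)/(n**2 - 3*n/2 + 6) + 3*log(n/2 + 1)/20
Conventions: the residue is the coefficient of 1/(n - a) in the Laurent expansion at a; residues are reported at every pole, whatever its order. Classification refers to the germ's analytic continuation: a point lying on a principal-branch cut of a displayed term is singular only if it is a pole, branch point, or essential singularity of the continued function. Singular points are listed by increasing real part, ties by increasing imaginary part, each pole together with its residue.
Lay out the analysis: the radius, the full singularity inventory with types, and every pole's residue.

Denominator factor (n**2 - 3*n/2 + 6): discriminant -87/4, complex-conjugate roots (3/4) + ((1/4)*sqrt(87))*i and (3/4) - ((1/4)*sqrt(87))*i; poles of order 1, moduli sqrt(6) and sqrt(6).
Branch term (-5/2)*sqrt(1 - n/(2/11)): its argument vanishes at n = 2/11, a square-root branch point, modulus 2/11.
Branch term (3/20)*log(1 - n/(-2)): its argument vanishes at n = -2, a logarithmic branch point, modulus 2.
The radius of convergence is the smallest modulus among the singular points: 2/11.
The branch terms are analytic at (3/4) - ((1/4)*sqrt(87))*i and contribute nothing to the residue; only the rational part matters.
The factor n**2 - 3*n/2 + 6 splits as (n - a)(n - a') with a = (3/4) - ((1/4)*sqrt(87))*i, a' = (3/4) + ((1/4)*sqrt(87))*i. At the order-1 pole a set g(n) = (n - a)*(rational part) = [2*n/5 - 31/13] / (n - a').
Simple pole: residue = g(a) at a = (3/4) - ((1/4)*sqrt(87))*i, which is (1/5) - ((271/5655)*sqrt(87))*i.
The branch terms are analytic at (3/4) + ((1/4)*sqrt(87))*i and contribute nothing to the residue; only the rational part matters.
The factor n**2 - 3*n/2 + 6 splits as (n - a)(n - a') with a = (3/4) + ((1/4)*sqrt(87))*i, a' = (3/4) - ((1/4)*sqrt(87))*i. At the order-1 pole a set g(n) = (n - a)*(rational part) = [2*n/5 - 31/13] / (n - a').
Simple pole: residue = g(a) at a = (3/4) + ((1/4)*sqrt(87))*i, which is (1/5) + ((271/5655)*sqrt(87))*i.
List the singular points by increasing real part (a conjugate pair: the negative imaginary part first).

Radius of convergence at 0: 2/11.
At -2: a logarithmic branch point.
At 2/11: an algebraic (square-root) branch point.
At (3/4) - ((1/4)*sqrt(87))*i: a pole of order 1; residue (1/5) - ((271/5655)*sqrt(87))*i.
At (3/4) + ((1/4)*sqrt(87))*i: a pole of order 1; residue (1/5) + ((271/5655)*sqrt(87))*i.


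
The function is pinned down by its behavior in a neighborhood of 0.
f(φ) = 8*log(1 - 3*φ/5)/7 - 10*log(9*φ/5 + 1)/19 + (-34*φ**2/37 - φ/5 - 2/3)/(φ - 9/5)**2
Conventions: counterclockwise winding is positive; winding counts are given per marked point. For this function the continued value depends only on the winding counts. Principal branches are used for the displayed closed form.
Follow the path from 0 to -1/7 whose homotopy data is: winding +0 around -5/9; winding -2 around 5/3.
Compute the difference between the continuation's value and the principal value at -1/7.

Continued minus principal equals -(32/7)*pi*i.

The rational part is single-valued and drops out of the difference; each branch term changes only by its own monodromy.
(-10/19)*log(1 - φ/(-5/9)): winding 0 around -5/9, so this term returns to its principal value, contribution 0.
(8/7)*log(1 - φ/(5/3)): each positive loop around 5/3 adds 2*pi*i to the log, so winding -2 contributes (8/7)*(-2)*2*pi*i = -(32/7)*pi*i.
Summing the contributions at φ = -1/7 gives -(32/7)*pi*i.


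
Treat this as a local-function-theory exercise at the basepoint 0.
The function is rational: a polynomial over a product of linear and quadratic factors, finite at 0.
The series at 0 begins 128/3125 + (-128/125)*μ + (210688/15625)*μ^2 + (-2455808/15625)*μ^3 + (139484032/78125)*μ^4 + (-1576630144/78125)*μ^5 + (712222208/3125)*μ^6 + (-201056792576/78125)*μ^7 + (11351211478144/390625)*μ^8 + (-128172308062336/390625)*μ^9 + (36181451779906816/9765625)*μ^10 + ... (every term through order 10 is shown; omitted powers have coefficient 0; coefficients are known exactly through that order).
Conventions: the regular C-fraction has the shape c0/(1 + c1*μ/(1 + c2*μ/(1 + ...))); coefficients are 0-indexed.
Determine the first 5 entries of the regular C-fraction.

The regular C-fraction coefficients are [128/3125, 25, -1479/125, 18298/10875, -24562525/27062742].


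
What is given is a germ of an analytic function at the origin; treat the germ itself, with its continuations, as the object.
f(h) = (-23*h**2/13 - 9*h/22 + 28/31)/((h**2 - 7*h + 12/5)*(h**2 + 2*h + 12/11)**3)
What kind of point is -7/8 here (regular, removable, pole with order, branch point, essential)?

The point is a regular point.

Denominator factors: h**2 - 7*h + 12/5 = 2973/320 at h = -7/8; h**2 + 2*h + 12/11 = 75/704 at h = -7/8 — none vanishes.
So the germ continues analytically to -7/8.


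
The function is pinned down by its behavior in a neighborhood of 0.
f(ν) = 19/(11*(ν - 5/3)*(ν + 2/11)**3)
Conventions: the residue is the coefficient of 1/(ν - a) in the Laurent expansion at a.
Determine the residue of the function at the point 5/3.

At the order-1 pole 5/3 set g(ν) = (ν - (5/3))*f(ν) = 19/(11*(ν + 2/11)**3).
Simple pole: residue = g(a) at a = 5/3, which is 62073/226981.

The residue is 62073/226981.


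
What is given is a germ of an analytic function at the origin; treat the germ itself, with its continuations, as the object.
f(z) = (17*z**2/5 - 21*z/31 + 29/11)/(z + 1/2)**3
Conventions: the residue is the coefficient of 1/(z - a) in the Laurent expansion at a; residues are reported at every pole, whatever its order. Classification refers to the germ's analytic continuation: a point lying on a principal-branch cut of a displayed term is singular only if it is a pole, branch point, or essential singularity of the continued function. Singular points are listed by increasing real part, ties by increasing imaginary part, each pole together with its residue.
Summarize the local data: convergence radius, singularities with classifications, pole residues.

Radius of convergence at 0: 1/2.
At -1/2: a pole of order 3; residue 17/5.

Denominator factor (z + 1/2)^3: pole of order 3 at -1/2, modulus 1/2.
The radius of convergence is the smallest modulus among the singular points: 1/2.
At the order-3 pole -1/2 set g(z) = (z - (-1/2))^3*f(z) = 17*z**2/5 - 21*z/31 + 29/11.
Order-3 pole: residue = g''(a)/2; g''(-1/2) = 34/5, so the residue is 17/5.


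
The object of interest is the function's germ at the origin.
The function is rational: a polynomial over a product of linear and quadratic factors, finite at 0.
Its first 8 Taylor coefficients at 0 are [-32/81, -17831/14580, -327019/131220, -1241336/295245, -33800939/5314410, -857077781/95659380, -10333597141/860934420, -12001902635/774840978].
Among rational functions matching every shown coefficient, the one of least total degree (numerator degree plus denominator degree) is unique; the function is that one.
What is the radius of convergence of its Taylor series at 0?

The radius of convergence is 1.

No rational of total degree below 5 reproduces all 8 coefficients; solving the [1/4] Pade equations on them gives f(u) = (9*u/40 - 16/9)/((u - 9/2)*(u - 1)**3), whose expansion matches every shown term.
Denominator factor (u - 1)^3: pole of order 3 at 1, modulus 1.
Denominator factor (u - 9/2): pole of order 1 at 9/2, modulus 9/2.
The radius of convergence is the smallest modulus among the singular points: 1.


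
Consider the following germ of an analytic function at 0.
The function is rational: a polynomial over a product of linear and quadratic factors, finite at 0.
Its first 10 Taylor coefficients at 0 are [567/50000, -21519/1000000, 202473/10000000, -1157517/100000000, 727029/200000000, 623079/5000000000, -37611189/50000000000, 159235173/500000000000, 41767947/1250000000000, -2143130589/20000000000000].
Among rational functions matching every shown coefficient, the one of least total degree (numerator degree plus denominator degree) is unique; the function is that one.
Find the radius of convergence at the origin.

No rational of total degree below 8 reproduces all 10 coefficients; solving the [1/7] Pade equations on them gives f(r) = (r/40 + 21/2)/((r + 10/3)**3*(r**2 + 5*r/2 + 5)**2), whose expansion matches every shown term.
Denominator factor (r**2 + 5*r/2 + 5)^2: discriminant -55/4, complex-conjugate roots (-5/4) + ((1/4)*sqrt(55))*i and (-5/4) - ((1/4)*sqrt(55))*i; poles of order 2, moduli sqrt(5) and sqrt(5).
Denominator factor (r + 10/3)^3: pole of order 3 at -10/3, modulus 10/3.
The radius of convergence is the smallest modulus among the singular points: sqrt(5).

The radius of convergence is sqrt(5).


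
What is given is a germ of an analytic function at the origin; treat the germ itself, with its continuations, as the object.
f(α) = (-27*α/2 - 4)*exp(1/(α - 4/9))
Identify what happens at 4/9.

The point is an essential singularity.

The exponent 1/(α - (4/9)) has a pole at 4/9, so exp(1/(α - (4/9))) takes every nonzero value near it: an essential singularity (not a pole of any order).


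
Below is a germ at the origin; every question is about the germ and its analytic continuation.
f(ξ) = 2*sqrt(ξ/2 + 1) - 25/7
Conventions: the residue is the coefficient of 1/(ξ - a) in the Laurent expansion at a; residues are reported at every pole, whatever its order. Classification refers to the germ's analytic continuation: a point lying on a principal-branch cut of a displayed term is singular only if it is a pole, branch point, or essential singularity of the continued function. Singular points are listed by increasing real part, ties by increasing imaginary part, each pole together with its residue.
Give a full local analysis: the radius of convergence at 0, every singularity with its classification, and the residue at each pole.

Radius of convergence at 0: 2.
At -2: an algebraic (square-root) branch point.

Branch term (2)*sqrt(1 - ξ/(-2)): its argument vanishes at ξ = -2, a square-root branch point, modulus 2.
The radius of convergence is the smallest modulus among the singular points: 2.


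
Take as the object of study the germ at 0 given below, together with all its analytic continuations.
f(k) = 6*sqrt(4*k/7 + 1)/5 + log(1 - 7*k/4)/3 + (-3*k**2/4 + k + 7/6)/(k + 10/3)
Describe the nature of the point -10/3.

The denominator factor k + 10/3 vanishes at -10/3 and appears to the power 1; the numerator there equals -21/2, nonzero, and no other factor vanishes.
The branch terms are analytic at this point.
Hence a pole whose order is the multiplicity, 1.

The point is a pole of order 1.


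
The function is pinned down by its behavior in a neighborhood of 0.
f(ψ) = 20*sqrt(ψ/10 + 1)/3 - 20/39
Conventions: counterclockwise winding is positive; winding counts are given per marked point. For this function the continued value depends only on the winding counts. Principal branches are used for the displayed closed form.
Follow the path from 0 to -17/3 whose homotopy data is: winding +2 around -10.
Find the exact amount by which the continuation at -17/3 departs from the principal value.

Continued minus principal equals 0.

The rational part is single-valued and drops out of the difference; each branch term changes only by its own monodromy.
(20/3)*sqrt(1 - ψ/(-10)): winding +2 is even, the square root returns to the same sheet, contribution 0.
Summing the contributions at ψ = -17/3 gives 0.


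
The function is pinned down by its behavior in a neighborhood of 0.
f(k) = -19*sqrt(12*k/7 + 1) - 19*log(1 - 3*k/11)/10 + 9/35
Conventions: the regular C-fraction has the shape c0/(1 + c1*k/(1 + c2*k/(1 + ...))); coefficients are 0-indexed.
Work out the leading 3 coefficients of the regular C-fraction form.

The regular C-fraction coefficients are [-656/35, -12141/14432, 9241261/7172704].

Taylor coefficients (expand at 0): a_0 = -656/35, a_1 = -12141/770, a_2 = 836019/118580.
c0 = a_0 = -656/35. Peel one level at a time: if S = 1 + c*k/S' with S'(0) = 1, then c is the k-coefficient of S and S' = c*k/(S - 1).
S_1 = c0/f = 1 + (-12141/14432)*k + (1580255631/1457978368)*k^2 + ...; c1 = -12141/14432.
S_2 = c1*k/(S_1 - 1) = 1 + (9241261/7172704)*k + ...; c2 = 9241261/7172704.


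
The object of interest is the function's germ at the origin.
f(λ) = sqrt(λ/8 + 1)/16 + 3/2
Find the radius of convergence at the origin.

The radius of convergence is 8.

Branch term (1/16)*sqrt(1 - λ/(-8)): its argument vanishes at λ = -8, a square-root branch point, modulus 8.
The radius of convergence is the smallest modulus among the singular points: 8.


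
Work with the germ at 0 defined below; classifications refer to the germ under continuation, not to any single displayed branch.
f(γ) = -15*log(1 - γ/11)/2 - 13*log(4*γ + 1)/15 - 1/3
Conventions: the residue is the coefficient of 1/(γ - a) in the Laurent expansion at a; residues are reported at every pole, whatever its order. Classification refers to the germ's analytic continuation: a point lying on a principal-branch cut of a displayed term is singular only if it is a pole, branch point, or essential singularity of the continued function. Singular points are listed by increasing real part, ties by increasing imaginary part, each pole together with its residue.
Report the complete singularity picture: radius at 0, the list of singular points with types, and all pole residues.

Branch term (-13/15)*log(1 - γ/(-1/4)): its argument vanishes at γ = -1/4, a logarithmic branch point, modulus 1/4.
Branch term (-15/2)*log(1 - γ/(11)): its argument vanishes at γ = 11, a logarithmic branch point, modulus 11.
The radius of convergence is the smallest modulus among the singular points: 1/4.
List the singular points by increasing real part (a conjugate pair: the negative imaginary part first).

Radius of convergence at 0: 1/4.
At -1/4: a logarithmic branch point.
At 11: a logarithmic branch point.


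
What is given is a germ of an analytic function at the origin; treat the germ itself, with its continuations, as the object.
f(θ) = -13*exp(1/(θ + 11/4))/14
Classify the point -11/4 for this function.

The exponent 1/(θ - (-11/4)) has a pole at -11/4, so exp(1/(θ - (-11/4))) takes every nonzero value near it: an essential singularity (not a pole of any order).

The point is an essential singularity.


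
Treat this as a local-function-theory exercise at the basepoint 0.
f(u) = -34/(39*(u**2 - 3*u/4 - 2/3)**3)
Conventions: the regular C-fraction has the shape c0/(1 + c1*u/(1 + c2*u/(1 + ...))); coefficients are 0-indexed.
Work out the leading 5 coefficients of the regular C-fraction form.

Taylor coefficients (expand at 0): a_0 = 153/52, a_1 = -4131/416, a_2 = 59211/1664, a_3 = -1350837/13312, a_4 = 59209623/212992.
c0 = a_0 = 153/52. Peel one level at a time: if S = 1 + c*u/S' with S'(0) = 1, then c is the u-coefficient of S and S' = c*u/(S - 1).
S_1 = c0/f = 1 + (27/8)*u + (-45/64)*u^2 + ...; c1 = 27/8.
S_2 = c1*u/(S_1 - 1) = 1 + (5/24)*u + (755/288)*u^2 + ...; c2 = 5/24.
S_3 = c2*u/(S_2 - 1) = 1 + (-151/12)*u + (9897/64)*u^2 + ...; c3 = -151/12.
S_4 = c3*u/(S_3 - 1) = 1 + (29691/2416)*u + ...; c4 = 29691/2416.

The regular C-fraction coefficients are [153/52, 27/8, 5/24, -151/12, 29691/2416].


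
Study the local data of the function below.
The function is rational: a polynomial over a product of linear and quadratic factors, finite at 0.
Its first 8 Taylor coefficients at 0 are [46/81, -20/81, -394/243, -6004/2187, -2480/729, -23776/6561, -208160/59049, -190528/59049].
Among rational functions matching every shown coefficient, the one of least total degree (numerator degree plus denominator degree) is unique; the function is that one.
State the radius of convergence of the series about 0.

The radius of convergence is 3/2.

No rational of total degree below 5 reproduces all 8 coefficients; solving the [2/3] Pade equations on them gives f(ν) = (5*ν**2/4 + 14*ν/3 - 23/12)/(ν - 3/2)**3, whose expansion matches every shown term.
Denominator factor (ν - 3/2)^3: pole of order 3 at 3/2, modulus 3/2.
The radius of convergence is the smallest modulus among the singular points: 3/2.


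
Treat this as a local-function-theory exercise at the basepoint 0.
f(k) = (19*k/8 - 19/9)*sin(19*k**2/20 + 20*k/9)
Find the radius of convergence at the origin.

The factor sin(19*k**2/20 + 20*k/9) is entire and contributes no finite singular point.
The polynomial part has no poles.
No finite singular points: the Taylor series at 0 converges everywhere.

The radius of convergence is infinite.


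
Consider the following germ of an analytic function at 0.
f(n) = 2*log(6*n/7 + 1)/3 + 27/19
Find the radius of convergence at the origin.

The radius of convergence is 7/6.

Branch term (2/3)*log(1 - n/(-7/6)): its argument vanishes at n = -7/6, a logarithmic branch point, modulus 7/6.
The radius of convergence is the smallest modulus among the singular points: 7/6.


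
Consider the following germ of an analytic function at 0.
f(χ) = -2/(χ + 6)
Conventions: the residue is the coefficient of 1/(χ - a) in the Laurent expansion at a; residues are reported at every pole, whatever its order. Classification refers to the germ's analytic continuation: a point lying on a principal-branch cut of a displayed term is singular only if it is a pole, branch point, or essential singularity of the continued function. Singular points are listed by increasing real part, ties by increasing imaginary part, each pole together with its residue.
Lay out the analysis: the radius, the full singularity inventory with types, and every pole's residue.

Radius of convergence at 0: 6.
At -6: a pole of order 1; residue -2.

Denominator factor (χ + 6): pole of order 1 at -6, modulus 6.
The radius of convergence is the smallest modulus among the singular points: 6.
At the order-1 pole -6 set g(χ) = (χ - (-6))*f(χ) = -2.
Simple pole: residue = g(a) at a = -6, which is -2.


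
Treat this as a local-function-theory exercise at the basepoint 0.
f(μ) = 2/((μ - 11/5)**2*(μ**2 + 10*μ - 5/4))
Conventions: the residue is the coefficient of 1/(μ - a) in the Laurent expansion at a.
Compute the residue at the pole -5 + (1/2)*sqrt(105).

The factor μ**2 + 10*μ - 5/4 splits as (μ - a)(μ - a') with a = -5 + (1/2)*sqrt(105), a' = -5 - (1/2)*sqrt(105). At the order-1 pole a set g(μ) = (μ - a)*f(μ) = [2/(μ - 11/5)**2] / (μ - a').
Simple pole: residue = g(a) at a = -5 + (1/2)*sqrt(105), which is 16000/727609 + (104120/45839367)*sqrt(105).

The residue is 16000/727609 + (104120/45839367)*sqrt(105).


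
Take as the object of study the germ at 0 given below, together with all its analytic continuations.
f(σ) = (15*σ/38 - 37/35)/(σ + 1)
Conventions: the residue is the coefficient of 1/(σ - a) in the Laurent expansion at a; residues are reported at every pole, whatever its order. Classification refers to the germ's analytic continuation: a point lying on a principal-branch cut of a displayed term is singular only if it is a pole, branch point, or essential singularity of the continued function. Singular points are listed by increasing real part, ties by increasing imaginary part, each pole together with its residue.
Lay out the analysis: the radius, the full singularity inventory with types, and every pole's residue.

Radius of convergence at 0: 1.
At -1: a pole of order 1; residue -1931/1330.

Denominator factor (σ + 1): pole of order 1 at -1, modulus 1.
The radius of convergence is the smallest modulus among the singular points: 1.
At the order-1 pole -1 set g(σ) = (σ - (-1))*f(σ) = 15*σ/38 - 37/35.
Simple pole: residue = g(a) at a = -1, which is -1931/1330.


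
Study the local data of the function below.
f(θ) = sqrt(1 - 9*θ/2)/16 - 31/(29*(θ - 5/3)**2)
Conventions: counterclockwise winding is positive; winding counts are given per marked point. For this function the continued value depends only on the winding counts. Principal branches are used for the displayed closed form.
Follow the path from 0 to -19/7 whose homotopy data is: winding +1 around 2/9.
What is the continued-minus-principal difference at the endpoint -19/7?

Continued minus principal equals -(1/112)*sqrt(2590).

The rational part is single-valued and drops out of the difference; each branch term changes only by its own monodromy.
(1/16)*sqrt(1 - θ/(2/9)): winding +1 is odd, the square root flips sign, contributing -2*(1/16)*sqrt(1 - (-19/7)/(2/9)) = -2*(1/16)*sqrt(185/14) = -(1/112)*sqrt(2590).
Summing the contributions at θ = -19/7 gives -(1/112)*sqrt(2590).


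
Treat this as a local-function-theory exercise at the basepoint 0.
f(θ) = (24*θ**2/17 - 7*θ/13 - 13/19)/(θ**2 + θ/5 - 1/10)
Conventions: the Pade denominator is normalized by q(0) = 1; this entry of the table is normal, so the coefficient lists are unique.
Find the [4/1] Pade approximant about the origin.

Taylor coefficients needed (expand at 0): a_0 = 130/19, a_1 = 4710/247, a_2 = 388160/4199, a_3 = 1577020/4199, a_4 = 7035640/4199, a_5 = 29841480/4199.
Write the denominator as Q(θ) = 1 + q1*θ. Requiring Q*f - P = O(θ^6) with deg P <= 4 kills the coefficients of θ^5..θ^5 in Q*f:
  θ^5: a_5 + q1*a_4 = 0, i.e. 29841480/4199 + (7035640/4199)*q1 = 0.
Solving this linear system: q1 = -746037/175891.
The numerator is Q*f truncated at degree 4: P0 = a_0 = 130/19; P1 = a_1 + q1*a_0 = -432355920/43445077; P2 = a_2 + q1*a_1 = 8538667970/738566309; P3 = a_3 + q1*a_2 = -12198097100/738566309; P4 = a_4 + q1*a_3 = 60990485500/738566309.

The Pade approximant has numerator coefficients [130/19, -432355920/43445077, 8538667970/738566309, -12198097100/738566309, 60990485500/738566309]; denominator coefficients [1, -746037/175891].


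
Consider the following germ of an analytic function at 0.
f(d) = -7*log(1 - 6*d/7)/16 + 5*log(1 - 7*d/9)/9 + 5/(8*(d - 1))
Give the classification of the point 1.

The point is a pole of order 1.

The denominator factor d - 1 vanishes at 1 and appears to the power 1; the numerator there equals 5/8, nonzero, and no other factor vanishes.
The branch terms are analytic at this point.
Hence a pole whose order is the multiplicity, 1.


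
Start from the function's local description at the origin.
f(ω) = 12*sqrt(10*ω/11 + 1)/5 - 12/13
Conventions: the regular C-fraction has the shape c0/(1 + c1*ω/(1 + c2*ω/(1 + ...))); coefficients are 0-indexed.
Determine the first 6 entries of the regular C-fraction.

Taylor coefficients (expand at 0): a_0 = 96/65, a_1 = 12/11, a_2 = -30/121, a_3 = 150/1331, a_4 = -1875/29282, a_5 = 13125/322102.
c0 = a_0 = 96/65. Peel one level at a time: if S = 1 + c*ω/S' with S'(0) = 1, then c is the ω-coefficient of S and S' = c*ω/(S - 1).
S_1 = c0/f = 1 + (-65/88)*ω + (5525/7744)*ω^2 + ...; c1 = -65/88.
S_2 = c1*ω/(S_1 - 1) = 1 + (85/88)*ω + (-25/484)*ω^2 + ...; c2 = 85/88.
S_3 = c2*ω/(S_2 - 1) = 1 + (10/187)*ω + (-750/34969)*ω^2 + ...; c3 = 10/187.
S_4 = c3*ω/(S_3 - 1) = 1 + (75/187)*ω + (-25/484)*ω^2 + ...; c4 = 75/187.
S_5 = c4*ω/(S_4 - 1) = 1 + (17/132)*ω + ...; c5 = 17/132.

The regular C-fraction coefficients are [96/65, -65/88, 85/88, 10/187, 75/187, 17/132].


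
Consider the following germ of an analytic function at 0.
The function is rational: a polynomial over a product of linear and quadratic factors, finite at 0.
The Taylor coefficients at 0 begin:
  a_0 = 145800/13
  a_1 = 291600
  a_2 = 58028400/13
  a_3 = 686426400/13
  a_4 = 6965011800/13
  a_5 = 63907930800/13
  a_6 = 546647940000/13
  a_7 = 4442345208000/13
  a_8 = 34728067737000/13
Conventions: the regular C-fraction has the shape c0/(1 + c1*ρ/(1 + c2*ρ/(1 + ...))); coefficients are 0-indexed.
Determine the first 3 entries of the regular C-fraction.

The regular C-fraction coefficients are [145800/13, -26, 139/13].

Taylor coefficients (read off): a_0 = 145800/13, a_1 = 291600, a_2 = 58028400/13.
c0 = a_0 = 145800/13. Peel one level at a time: if S = 1 + c*ρ/S' with S'(0) = 1, then c is the ρ-coefficient of S and S' = c*ρ/(S - 1).
S_1 = c0/f = 1 + (-26)*ρ + (278)*ρ^2 + ...; c1 = -26.
S_2 = c1*ρ/(S_1 - 1) = 1 + (139/13)*ρ + ...; c2 = 139/13.


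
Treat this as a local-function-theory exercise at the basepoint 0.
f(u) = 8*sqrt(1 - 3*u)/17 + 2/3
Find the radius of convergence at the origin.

The radius of convergence is 1/3.

Branch term (8/17)*sqrt(1 - u/(1/3)): its argument vanishes at u = 1/3, a square-root branch point, modulus 1/3.
The radius of convergence is the smallest modulus among the singular points: 1/3.


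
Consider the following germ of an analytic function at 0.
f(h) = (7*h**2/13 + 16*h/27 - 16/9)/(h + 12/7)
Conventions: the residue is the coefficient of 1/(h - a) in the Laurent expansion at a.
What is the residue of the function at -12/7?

The residue is -992/819.

At the order-1 pole -12/7 set g(h) = (h - (-12/7))*f(h) = 7*h**2/13 + 16*h/27 - 16/9.
Simple pole: residue = g(a) at a = -12/7, which is -992/819.


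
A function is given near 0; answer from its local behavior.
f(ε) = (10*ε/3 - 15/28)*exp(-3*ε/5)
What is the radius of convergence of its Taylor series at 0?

The factor exp(-3*ε/5) is entire and contributes no finite singular point.
The polynomial part has no poles.
No finite singular points: the Taylor series at 0 converges everywhere.

The radius of convergence is infinite.


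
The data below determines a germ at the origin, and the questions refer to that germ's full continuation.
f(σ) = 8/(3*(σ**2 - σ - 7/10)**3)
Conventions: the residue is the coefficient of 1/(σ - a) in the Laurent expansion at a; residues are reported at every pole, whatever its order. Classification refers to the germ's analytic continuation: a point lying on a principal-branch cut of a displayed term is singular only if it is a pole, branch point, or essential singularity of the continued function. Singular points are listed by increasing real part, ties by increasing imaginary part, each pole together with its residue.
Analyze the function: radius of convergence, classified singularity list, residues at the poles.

Radius of convergence at 0: -1/2 + (1/10)*sqrt(95).
At 1/2 - (1/10)*sqrt(95): a pole of order 3; residue -(400/6859)*sqrt(95).
At 1/2 + (1/10)*sqrt(95): a pole of order 3; residue (400/6859)*sqrt(95).

Denominator factor (σ**2 - σ - 7/10)^3: discriminant 19/5, real irrational roots 1/2 + (1/10)*sqrt(95) and 1/2 - (1/10)*sqrt(95); poles of order 3, moduli 1/2 + (1/10)*sqrt(95) and -1/2 + (1/10)*sqrt(95).
The radius of convergence is the smallest modulus among the singular points: -1/2 + (1/10)*sqrt(95).
The factor σ**2 - σ - 7/10 splits as (σ - a)(σ - a') with a = 1/2 - (1/10)*sqrt(95), a' = 1/2 + (1/10)*sqrt(95). At the order-3 pole a set g(σ) = (σ - a)^3*f(σ) = [8/3] / (σ - a')^3.
Order-3 pole: residue = g''(a)/2; g''(1/2 - (1/10)*sqrt(95)) = -(800/6859)*sqrt(95), so the residue is -(400/6859)*sqrt(95).
The factor σ**2 - σ - 7/10 splits as (σ - a)(σ - a') with a = 1/2 + (1/10)*sqrt(95), a' = 1/2 - (1/10)*sqrt(95). At the order-3 pole a set g(σ) = (σ - a)^3*f(σ) = [8/3] / (σ - a')^3.
Order-3 pole: residue = g''(a)/2; g''(1/2 + (1/10)*sqrt(95)) = (800/6859)*sqrt(95), so the residue is (400/6859)*sqrt(95).
List the singular points by increasing real part (a conjugate pair: the negative imaginary part first).


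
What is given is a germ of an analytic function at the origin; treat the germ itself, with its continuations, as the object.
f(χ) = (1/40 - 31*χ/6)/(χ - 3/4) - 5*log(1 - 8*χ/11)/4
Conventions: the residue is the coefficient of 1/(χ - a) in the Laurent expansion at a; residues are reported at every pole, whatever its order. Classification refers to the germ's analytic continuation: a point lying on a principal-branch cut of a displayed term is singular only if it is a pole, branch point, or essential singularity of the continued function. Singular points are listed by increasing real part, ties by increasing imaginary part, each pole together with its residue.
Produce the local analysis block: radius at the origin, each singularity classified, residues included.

Denominator factor (χ - 3/4): pole of order 1 at 3/4, modulus 3/4.
Branch term (-5/4)*log(1 - χ/(11/8)): its argument vanishes at χ = 11/8, a logarithmic branch point, modulus 11/8.
The radius of convergence is the smallest modulus among the singular points: 3/4.
The branch term is analytic at 3/4 and contributes nothing to the residue; only the rational part matters.
At the order-1 pole 3/4 set g(χ) = (χ - (3/4))*(rational part) = 1/40 - 31*χ/6.
Simple pole: residue = g(a) at a = 3/4, which is -77/20.
List the singular points by increasing real part (a conjugate pair: the negative imaginary part first).

Radius of convergence at 0: 3/4.
At 3/4: a pole of order 1; residue -77/20.
At 11/8: a logarithmic branch point.


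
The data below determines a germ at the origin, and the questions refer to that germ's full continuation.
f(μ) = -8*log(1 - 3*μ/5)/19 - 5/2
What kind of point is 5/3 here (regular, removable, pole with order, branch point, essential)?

The term (-8/19)*log(1 - μ/(5/3)) has argument 1 - 5/3/(5/3) = 0 at 5/3: a logarithmic (infinitely-sheeted) branch point; the remaining terms are analytic or single-valued there.

The point is a logarithmic branch point.


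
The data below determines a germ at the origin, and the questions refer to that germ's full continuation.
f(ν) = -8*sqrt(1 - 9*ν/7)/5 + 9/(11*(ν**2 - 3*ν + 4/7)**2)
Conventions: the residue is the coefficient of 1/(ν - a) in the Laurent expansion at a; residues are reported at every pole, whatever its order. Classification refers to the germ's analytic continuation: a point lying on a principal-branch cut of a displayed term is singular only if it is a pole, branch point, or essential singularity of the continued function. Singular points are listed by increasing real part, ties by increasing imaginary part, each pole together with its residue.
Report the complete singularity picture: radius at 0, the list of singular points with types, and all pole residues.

Denominator factor (ν**2 - 3*ν + 4/7)^2: discriminant 47/7, real irrational roots 3/2 + (1/14)*sqrt(329) and 3/2 - (1/14)*sqrt(329); poles of order 2, moduli 3/2 + (1/14)*sqrt(329) and 3/2 - (1/14)*sqrt(329).
Branch term (-8/5)*sqrt(1 - ν/(7/9)): its argument vanishes at ν = 7/9, a square-root branch point, modulus 7/9.
The radius of convergence is the smallest modulus among the singular points: 3/2 - (1/14)*sqrt(329).
The branch term is analytic at 3/2 - (1/14)*sqrt(329) and contributes nothing to the residue; only the rational part matters.
The factor ν**2 - 3*ν + 4/7 splits as (ν - a)(ν - a') with a = 3/2 - (1/14)*sqrt(329), a' = 3/2 + (1/14)*sqrt(329). At the order-2 pole a set g(ν) = (ν - a)^2*(rational part) = [9/11] / (ν - a')^2.
Order-2 pole: residue = g'(a); g'(3/2 - (1/14)*sqrt(329)) = (126/24299)*sqrt(329), so the residue is (126/24299)*sqrt(329).
The branch term is analytic at 3/2 + (1/14)*sqrt(329) and contributes nothing to the residue; only the rational part matters.
The factor ν**2 - 3*ν + 4/7 splits as (ν - a)(ν - a') with a = 3/2 + (1/14)*sqrt(329), a' = 3/2 - (1/14)*sqrt(329). At the order-2 pole a set g(ν) = (ν - a)^2*(rational part) = [9/11] / (ν - a')^2.
Order-2 pole: residue = g'(a); g'(3/2 + (1/14)*sqrt(329)) = -(126/24299)*sqrt(329), so the residue is -(126/24299)*sqrt(329).
List the singular points by increasing real part (a conjugate pair: the negative imaginary part first).

Radius of convergence at 0: 3/2 - (1/14)*sqrt(329).
At 3/2 - (1/14)*sqrt(329): a pole of order 2; residue (126/24299)*sqrt(329).
At 7/9: an algebraic (square-root) branch point.
At 3/2 + (1/14)*sqrt(329): a pole of order 2; residue -(126/24299)*sqrt(329).


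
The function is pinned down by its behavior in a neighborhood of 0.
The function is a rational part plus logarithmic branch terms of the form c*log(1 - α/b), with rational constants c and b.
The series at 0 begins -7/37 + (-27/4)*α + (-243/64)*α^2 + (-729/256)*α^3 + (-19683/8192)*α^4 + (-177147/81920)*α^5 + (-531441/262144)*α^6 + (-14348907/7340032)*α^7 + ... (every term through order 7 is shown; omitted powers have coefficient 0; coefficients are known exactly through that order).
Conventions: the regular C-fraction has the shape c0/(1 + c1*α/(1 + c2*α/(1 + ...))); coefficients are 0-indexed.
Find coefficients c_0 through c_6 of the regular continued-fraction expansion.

Taylor coefficients (read off): a_0 = -7/37, a_1 = -27/4, a_2 = -243/64, a_3 = -729/256, a_4 = -19683/8192, a_5 = -177147/81920, a_6 = -531441/262144.
c0 = a_0 = -7/37. Peel one level at a time: if S = 1 + c*α/S' with S'(0) = 1, then c is the α-coefficient of S and S' = c*α/(S - 1).
S_1 = c0/f = 1 + (-999/28)*α + (3929067/3136)*α^2 + ...; c1 = -999/28.
S_2 = c1*α/(S_1 - 1) = 1 + (3933/112)*α + (-27/256)*α^2 + ...; c2 = 3933/112.
S_3 = c2*α/(S_2 - 1) = 1 + (21/6992)*α + (41517/24444032)*α^2 + ...; c3 = 21/6992.
S_4 = c3*α/(S_3 - 1) = 1 + (-1977/3496)*α + (-27/320)*α^2 + ...; c4 = -1977/3496.
S_5 = c4*α/(S_4 - 1) = 1 + (-3933/26360)*α + (-85696137/1389699200)*α^2 + ...; c5 = -3933/26360.
S_6 = c5*α/(S_5 - 1) = 1 + (-21789/52720)*α + ...; c6 = -21789/52720.

The regular C-fraction coefficients are [-7/37, -999/28, 3933/112, 21/6992, -1977/3496, -3933/26360, -21789/52720].


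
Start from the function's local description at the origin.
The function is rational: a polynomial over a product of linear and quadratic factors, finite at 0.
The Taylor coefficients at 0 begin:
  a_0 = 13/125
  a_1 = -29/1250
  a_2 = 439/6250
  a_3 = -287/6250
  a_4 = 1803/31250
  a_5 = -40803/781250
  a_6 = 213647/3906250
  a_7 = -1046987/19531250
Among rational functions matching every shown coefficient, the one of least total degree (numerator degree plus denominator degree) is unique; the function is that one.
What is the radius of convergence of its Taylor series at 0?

The radius of convergence is 1.

No rational of total degree below 5 reproduces all 8 coefficients; solving the [1/4] Pade equations on them gives f(λ) = (11*λ/16 - 13/8)/((λ - 5/2)**3*(λ + 1)), whose expansion matches every shown term.
Denominator factor (λ + 1): pole of order 1 at -1, modulus 1.
Denominator factor (λ - 5/2)^3: pole of order 3 at 5/2, modulus 5/2.
The radius of convergence is the smallest modulus among the singular points: 1.


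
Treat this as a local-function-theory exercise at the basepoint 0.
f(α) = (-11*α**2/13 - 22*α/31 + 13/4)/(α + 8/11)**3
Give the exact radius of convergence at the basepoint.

Denominator factor (α + 8/11)^3: pole of order 3 at -8/11, modulus 8/11.
The radius of convergence is the smallest modulus among the singular points: 8/11.

The radius of convergence is 8/11.


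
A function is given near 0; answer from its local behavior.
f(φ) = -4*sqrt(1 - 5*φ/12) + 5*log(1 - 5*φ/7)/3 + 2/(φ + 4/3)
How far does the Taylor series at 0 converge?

The radius of convergence is 4/3.

Denominator factor (φ + 4/3): pole of order 1 at -4/3, modulus 4/3.
Branch term (5/3)*log(1 - φ/(7/5)): its argument vanishes at φ = 7/5, a logarithmic branch point, modulus 7/5.
Branch term (-4)*sqrt(1 - φ/(12/5)): its argument vanishes at φ = 12/5, a square-root branch point, modulus 12/5.
The radius of convergence is the smallest modulus among the singular points: 4/3.


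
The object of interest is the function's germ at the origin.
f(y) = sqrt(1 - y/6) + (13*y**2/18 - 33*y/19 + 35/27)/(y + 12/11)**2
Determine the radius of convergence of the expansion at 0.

The radius of convergence is 12/11.

Denominator factor (y + 12/11)^2: pole of order 2 at -12/11, modulus 12/11.
Branch term (1)*sqrt(1 - y/(6)): its argument vanishes at y = 6, a square-root branch point, modulus 6.
The radius of convergence is the smallest modulus among the singular points: 12/11.


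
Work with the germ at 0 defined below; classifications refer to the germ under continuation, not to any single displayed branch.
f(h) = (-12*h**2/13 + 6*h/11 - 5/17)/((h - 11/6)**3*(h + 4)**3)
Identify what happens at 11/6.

The point is a pole of order 3.

The denominator factor h - 11/6 vanishes at 11/6 and appears to the power 3; the numerator there equals -1589/663, nonzero, and no other factor vanishes.
Hence a pole whose order is the multiplicity, 3.


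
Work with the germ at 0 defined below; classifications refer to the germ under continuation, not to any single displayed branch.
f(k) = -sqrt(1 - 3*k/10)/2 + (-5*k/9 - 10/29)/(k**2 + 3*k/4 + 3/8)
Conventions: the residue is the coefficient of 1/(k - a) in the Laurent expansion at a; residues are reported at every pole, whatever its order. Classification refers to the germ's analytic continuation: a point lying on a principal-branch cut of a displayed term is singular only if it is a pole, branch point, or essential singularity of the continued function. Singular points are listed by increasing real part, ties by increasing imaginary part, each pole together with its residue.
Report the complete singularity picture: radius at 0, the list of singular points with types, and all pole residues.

Radius of convergence at 0: (1/4)*sqrt(6).
At (-3/8) - ((1/8)*sqrt(15))*i: a pole of order 1; residue (-5/18) - ((19/522)*sqrt(15))*i.
At (-3/8) + ((1/8)*sqrt(15))*i: a pole of order 1; residue (-5/18) + ((19/522)*sqrt(15))*i.
At 10/3: an algebraic (square-root) branch point.

Denominator factor (k**2 + 3*k/4 + 3/8): discriminant -15/16, complex-conjugate roots (-3/8) + ((1/8)*sqrt(15))*i and (-3/8) - ((1/8)*sqrt(15))*i; poles of order 1, moduli (1/4)*sqrt(6) and (1/4)*sqrt(6).
Branch term (-1/2)*sqrt(1 - k/(10/3)): its argument vanishes at k = 10/3, a square-root branch point, modulus 10/3.
The radius of convergence is the smallest modulus among the singular points: (1/4)*sqrt(6).
The branch term is analytic at (-3/8) - ((1/8)*sqrt(15))*i and contributes nothing to the residue; only the rational part matters.
The factor k**2 + 3*k/4 + 3/8 splits as (k - a)(k - a') with a = (-3/8) - ((1/8)*sqrt(15))*i, a' = (-3/8) + ((1/8)*sqrt(15))*i. At the order-1 pole a set g(k) = (k - a)*(rational part) = [-5*k/9 - 10/29] / (k - a').
Simple pole: residue = g(a) at a = (-3/8) - ((1/8)*sqrt(15))*i, which is (-5/18) - ((19/522)*sqrt(15))*i.
The branch term is analytic at (-3/8) + ((1/8)*sqrt(15))*i and contributes nothing to the residue; only the rational part matters.
The factor k**2 + 3*k/4 + 3/8 splits as (k - a)(k - a') with a = (-3/8) + ((1/8)*sqrt(15))*i, a' = (-3/8) - ((1/8)*sqrt(15))*i. At the order-1 pole a set g(k) = (k - a)*(rational part) = [-5*k/9 - 10/29] / (k - a').
Simple pole: residue = g(a) at a = (-3/8) + ((1/8)*sqrt(15))*i, which is (-5/18) + ((19/522)*sqrt(15))*i.
List the singular points by increasing real part (a conjugate pair: the negative imaginary part first).
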